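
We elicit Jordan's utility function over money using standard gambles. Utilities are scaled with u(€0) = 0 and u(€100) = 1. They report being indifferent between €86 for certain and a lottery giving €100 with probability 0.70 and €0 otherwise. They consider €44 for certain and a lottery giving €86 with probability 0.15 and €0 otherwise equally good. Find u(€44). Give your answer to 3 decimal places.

First, u(€86) = 0.70·u(€100) + 0.30·u(€0) = 0.70.
Then u(€44) = 0.15·u(€86) + 0.85·u(€0) = 0.15·0.70 + 0.85·0.00 = 0.1050.

0.105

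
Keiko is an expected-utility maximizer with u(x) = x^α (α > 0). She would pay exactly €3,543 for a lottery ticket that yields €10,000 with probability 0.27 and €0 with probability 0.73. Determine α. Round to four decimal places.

α ≈ 1.2619

The lottery's expected utility is 0.27·u(10000) + 0.73·u(0) = 0.27·10000^α (since u(0) = 0 for α > 0).
Setting u(3543) equal to that: 3543^α = 0.27·10000^α ⇒ (3543/10000)^α = 0.27.
Taking logs: α·ln(3543/10000) = ln(0.27), so α = -1.3093333 / -1.0376113 ≈ 1.2619.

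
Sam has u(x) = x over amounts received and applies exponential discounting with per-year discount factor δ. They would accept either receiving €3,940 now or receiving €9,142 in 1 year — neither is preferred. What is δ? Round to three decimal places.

δ ≈ 0.431

The payoff in 1 year is discounted by δ, so u(3940) = δ·u(9142) and δ = u(3940)/u(9142).
With u(x) = x: δ = 3940/9142 = 0.43098.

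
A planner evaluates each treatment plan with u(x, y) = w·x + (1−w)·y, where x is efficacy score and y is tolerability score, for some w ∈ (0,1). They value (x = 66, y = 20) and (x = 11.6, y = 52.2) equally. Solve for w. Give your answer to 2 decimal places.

Equating utilities: w·66 + (1−w)·20 = w·11.6 + (1−w)·52.2.
Rearranging, 54.4·w − 32.2·(1−w) = 0.
So w/(1−w) = 32.2/54.4 = 0.5919, giving w = 32.2/(54.4+32.2) = 0.37.

w = 0.37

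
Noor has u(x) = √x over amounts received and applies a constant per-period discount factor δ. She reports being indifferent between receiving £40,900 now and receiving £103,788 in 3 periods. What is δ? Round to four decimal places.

Indifference means u(40900) = δ^3 · u(103788), so δ^3 = u(40900)/u(103788).
Since u(x) = √x, δ^3 = √(40900/103788) = 0.62775.
So δ = 0.62775^(1/3) ≈ 0.8562.

δ ≈ 0.8562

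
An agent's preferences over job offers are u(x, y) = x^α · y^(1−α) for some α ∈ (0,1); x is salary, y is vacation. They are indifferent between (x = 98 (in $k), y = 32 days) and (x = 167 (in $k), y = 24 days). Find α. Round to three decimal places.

α ≈ 0.351

Set the two utilities equal: 98^α·32^(1−α) = 167^α·24^(1−α).
(98/167)^α = (24/32)^(1−α); take logs: α·ln(98/167) = (1−α)·ln(24/32), i.e. α·-0.533026 = (1−α)·-0.287682.
So α/(1−α) = (-0.287682)/(-0.533026) = 0.539715, and α = 0.539715/1.539715 ≈ 0.351.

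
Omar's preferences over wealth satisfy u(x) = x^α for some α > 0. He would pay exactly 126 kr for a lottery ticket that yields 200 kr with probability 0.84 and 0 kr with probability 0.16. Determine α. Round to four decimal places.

EU(lottery) = 0.84·200^α + 0.16·0 = 0.84·200^α.
Indifference: 126^α = 0.84·200^α, so (126/200)^α = 0.84.
Take logs: α = ln 0.84 / ln(126/200) ≈ 0.377359.

α ≈ 0.3774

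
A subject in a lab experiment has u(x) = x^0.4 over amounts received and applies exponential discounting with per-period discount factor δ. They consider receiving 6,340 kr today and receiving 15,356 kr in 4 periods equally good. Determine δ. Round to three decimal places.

Equating discounted utilities: u(6340) = δ^4·u(15356) ⇒ δ^4 = u(6340)/u(15356).
Since u(x) = x^0.4, δ^4 = (6340/15356)^0.4 = 0.41287^0.4 = 0.70198.
So δ = 0.70198^(1/4) ≈ 0.915.

δ ≈ 0.915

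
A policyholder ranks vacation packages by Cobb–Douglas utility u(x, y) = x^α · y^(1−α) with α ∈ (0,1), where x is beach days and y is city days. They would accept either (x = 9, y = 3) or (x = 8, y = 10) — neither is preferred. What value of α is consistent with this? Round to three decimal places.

α ≈ 0.911

The Cobb–Douglas utilities coincide, so 9^α·3^(1−α) = 8^α·10^(1−α).
Rearrange to (9/8)^α = (10/3)^(1−α) and take logs: α·0.117783 = (1−α)·1.203973.
So α/(1−α) = (1.203973)/(0.117783) = 10.221959, and α = 10.221959/11.221959 ≈ 0.911.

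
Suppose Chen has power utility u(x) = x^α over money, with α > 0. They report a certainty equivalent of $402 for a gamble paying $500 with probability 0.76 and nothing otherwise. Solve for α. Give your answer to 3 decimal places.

EU(lottery) = 0.76·500^α + 0.24·0 = 0.76·500^α.
Equating: 402^α = 0.76·500^α, i.e. 0.8040^α = 0.76.
Taking logs: α·ln(402/500) = ln(0.76), so α = -0.274437 / -0.218156 ≈ 1.258.

α ≈ 1.258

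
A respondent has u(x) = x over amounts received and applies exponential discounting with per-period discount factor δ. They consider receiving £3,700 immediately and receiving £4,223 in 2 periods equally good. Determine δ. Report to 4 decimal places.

The payoff in 2 periods is discounted by δ^2, so u(3700) = δ^2·u(4223) and δ^2 = u(3700)/u(4223).
With u(x) = x: δ^2 = 3700/4223 = 0.87615.
Hence δ = (0.87615)^(1/2) = 0.936031.

δ ≈ 0.9360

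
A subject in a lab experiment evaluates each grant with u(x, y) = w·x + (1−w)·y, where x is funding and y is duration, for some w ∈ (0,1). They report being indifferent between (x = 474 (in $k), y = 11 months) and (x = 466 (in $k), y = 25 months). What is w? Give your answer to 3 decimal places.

Indifference: w·474 + (1−w)·11 = w·466 + (1−w)·25.
Rearranging, 8·w − 14·(1−w) = 0.
Hence w = 14/(8+14) = 14/22 = 0.636.

w = 0.636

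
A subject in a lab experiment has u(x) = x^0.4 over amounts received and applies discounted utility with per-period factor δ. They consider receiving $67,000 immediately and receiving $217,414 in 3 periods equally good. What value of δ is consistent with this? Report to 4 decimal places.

The payoff in 3 periods is discounted by δ^3, so u(67000) = δ^3·u(217414) and δ^3 = u(67000)/u(217414).
With u(x) = x^0.4: δ^3 = 67000^0.4/217414^0.4 = (67000/217414)^0.4 = 0.62447.
Hence δ = (0.62447)^(1/3) = 0.854748.

δ ≈ 0.8547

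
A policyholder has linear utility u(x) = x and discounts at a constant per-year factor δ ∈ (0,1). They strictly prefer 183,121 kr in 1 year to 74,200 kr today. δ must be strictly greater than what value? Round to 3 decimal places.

δ > 0.405

The preference means 74200 < δ·183121.
Dividing through by 183121 gives δ > 0.40520.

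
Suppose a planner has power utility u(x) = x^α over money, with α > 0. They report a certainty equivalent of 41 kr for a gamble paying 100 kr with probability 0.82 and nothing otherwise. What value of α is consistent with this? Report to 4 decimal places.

Since u(0) = 0, the lottery's EU is 0.82·100^α.
Setting u(41) equal to that: 41^α = 0.82·100^α ⇒ (41/100)^α = 0.82.
Taking logs: α·ln(41/100) = ln(0.82), so α = -0.1984509 / -0.8915981 ≈ 0.2226.

α ≈ 0.2226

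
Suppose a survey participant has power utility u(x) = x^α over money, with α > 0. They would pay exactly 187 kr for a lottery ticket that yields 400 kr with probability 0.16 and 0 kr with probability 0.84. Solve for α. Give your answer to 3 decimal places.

EU(lottery) = 0.16·400^α + 0.84·0 = 0.16·400^α.
Indifference: 187^α = 0.16·400^α, so (187/400)^α = 0.16.
α = ln(0.16) / ln(187/400) = -1.832581/-0.760356 ≈ 2.410.

α ≈ 2.410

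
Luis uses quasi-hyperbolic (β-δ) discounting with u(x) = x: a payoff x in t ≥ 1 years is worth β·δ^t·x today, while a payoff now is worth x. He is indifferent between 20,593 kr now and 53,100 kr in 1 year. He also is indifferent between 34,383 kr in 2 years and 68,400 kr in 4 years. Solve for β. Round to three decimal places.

β ≈ 0.547

The second indifference involves only future payoffs, so β cancels: β·δ^2·34383 = β·δ^4·68400, giving δ^2 = 34383/68400 = 0.50268, so δ = 0.70900.
Substituting δ into 20593 = β·δ·53100: β = 20593/(37647.692) ≈ 0.547.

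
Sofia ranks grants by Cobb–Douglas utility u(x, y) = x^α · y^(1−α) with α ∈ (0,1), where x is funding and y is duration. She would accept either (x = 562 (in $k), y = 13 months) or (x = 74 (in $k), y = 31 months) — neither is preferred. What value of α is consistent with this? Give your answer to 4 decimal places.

The Cobb–Douglas utilities coincide, so 562^α·13^(1−α) = 74^α·31^(1−α).
Taking logs: α·ln 562 + (1−α)·ln 13 = α·ln 74 + (1−α)·ln 31, i.e. α·2.0274368 = (1−α)·0.8690378.
With A = 2.0274368 and B = 0.8690378: α·A = (1−α)·B, so α = B/(A+B) = 0.8690378/2.8964746 ≈ 0.3000.

α ≈ 0.3000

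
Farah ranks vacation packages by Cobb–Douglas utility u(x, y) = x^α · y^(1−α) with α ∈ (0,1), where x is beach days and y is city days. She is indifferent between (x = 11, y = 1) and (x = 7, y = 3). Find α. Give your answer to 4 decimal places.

α ≈ 0.7085

Set the two utilities equal: 11^α·1^(1−α) = 7^α·3^(1−α).
Rearrange to (11/7)^α = (3/1)^(1−α) and take logs: α·0.4519851 = (1−α)·1.0986123.
Thus α·(1.5505974) = 1.0986123, so α = 1.0986123/1.5505974 ≈ 0.7085.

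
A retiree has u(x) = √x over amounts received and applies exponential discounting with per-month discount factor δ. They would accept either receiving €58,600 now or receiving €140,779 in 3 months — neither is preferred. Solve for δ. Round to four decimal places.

δ ≈ 0.8641

Indifference means u(58600) = δ^3 · u(140779), so δ^3 = u(58600)/u(140779).
With u(x) = √x: δ^3 = √58600/√140779 = √(58600/140779) = 0.64518.
Taking the cube root: δ = 0.64518^(1/3) ≈ 0.8641.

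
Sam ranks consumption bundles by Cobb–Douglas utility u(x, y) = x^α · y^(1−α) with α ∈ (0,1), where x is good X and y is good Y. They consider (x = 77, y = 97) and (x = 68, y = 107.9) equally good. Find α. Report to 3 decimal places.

α ≈ 0.461

The Cobb–Douglas utilities coincide, so 77^α·97^(1−α) = 68^α·107.9^(1−α).
Taking logs: α·ln 77 + (1−α)·ln 97 = α·ln 68 + (1−α)·ln 107.9, i.e. α·0.124298 = (1−α)·0.106494.
Thus α·(0.230792) = 0.106494, so α = 0.106494/0.230792 ≈ 0.461.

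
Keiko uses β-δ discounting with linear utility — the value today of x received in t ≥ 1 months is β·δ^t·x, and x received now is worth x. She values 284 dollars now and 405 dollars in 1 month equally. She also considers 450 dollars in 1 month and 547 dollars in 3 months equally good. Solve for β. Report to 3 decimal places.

β ≈ 0.773

From the later pair, β·δ^1·450 = β·δ^3·547; dividing through, δ^2 = 450/547 = 0.82267, so δ = 0.90701.
The first indifference: 284 = β·δ·405, so β = 284/(δ·405) = 284/(0.90701·405) ≈ 0.773.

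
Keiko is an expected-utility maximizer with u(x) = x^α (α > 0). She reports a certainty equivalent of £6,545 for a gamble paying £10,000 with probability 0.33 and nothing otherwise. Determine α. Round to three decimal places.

The lottery's expected utility is 0.33·u(10000) + 0.67·u(0) = 0.33·10000^α (since u(0) = 0 for α > 0).
Setting u(6545) equal to that: 6545^α = 0.33·10000^α ⇒ (6545/10000)^α = 0.33.
Taking logs: α·ln(6545/10000) = ln(0.33), so α = -1.108663 / -0.423884 ≈ 2.615.

α ≈ 2.615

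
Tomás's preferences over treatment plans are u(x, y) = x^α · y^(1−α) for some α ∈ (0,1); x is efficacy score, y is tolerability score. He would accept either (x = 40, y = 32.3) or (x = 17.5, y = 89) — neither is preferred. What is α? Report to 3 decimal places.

α ≈ 0.551

Set the two utilities equal: 40^α·32.3^(1−α) = 17.5^α·89^(1−α).
(40/17.5)^α = (89/32.3)^(1−α); take logs: α·ln(40/17.5) = (1−α)·ln(89/32.3), i.e. α·0.826679 = (1−α)·1.013569.
With A = 0.826679 and B = 1.013569: α·A = (1−α)·B, so α = B/(A+B) = 1.013569/1.840248 ≈ 0.551.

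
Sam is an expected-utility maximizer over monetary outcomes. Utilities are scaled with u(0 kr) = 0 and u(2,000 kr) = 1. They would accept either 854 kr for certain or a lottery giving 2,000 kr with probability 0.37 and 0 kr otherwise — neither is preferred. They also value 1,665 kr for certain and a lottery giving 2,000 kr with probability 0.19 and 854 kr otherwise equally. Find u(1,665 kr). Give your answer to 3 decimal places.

0.490

First, u(854 kr) = 0.37·u(2,000 kr) + 0.63·u(0 kr) = 0.37.
The second indifference gives u(1,665 kr) = 0.19·u(2,000 kr) + 0.81·u(854 kr) = 0.19·1.00 + 0.81·0.37 = 0.4897.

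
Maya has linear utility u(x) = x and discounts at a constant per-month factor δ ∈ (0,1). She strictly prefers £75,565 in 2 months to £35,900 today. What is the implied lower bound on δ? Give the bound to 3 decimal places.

δ > 0.689

Comparing present values: 35900 < δ^2·75565.
So δ^2 > 35900/75565 = 0.47509; taking the square root of both positive sides preserves the inequality.
δ > 0.47509^(1/2) = 0.689.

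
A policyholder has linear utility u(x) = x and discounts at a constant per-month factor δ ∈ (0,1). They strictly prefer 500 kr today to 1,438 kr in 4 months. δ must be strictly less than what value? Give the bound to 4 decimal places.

The preference means 500 > δ^4·1438.
So δ^4 < 500/1438 = 0.34771; taking the 4th root of both positive sides preserves the inequality.
δ < (500/1438)^(1/4) ≈ 0.7679.

δ < 0.7679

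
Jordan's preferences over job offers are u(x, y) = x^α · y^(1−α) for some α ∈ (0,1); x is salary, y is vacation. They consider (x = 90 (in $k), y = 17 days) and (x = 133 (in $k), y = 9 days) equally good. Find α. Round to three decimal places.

α ≈ 0.620

Set the two utilities equal: 90^α·17^(1−α) = 133^α·9^(1−α).
Rearrange to (90/133)^α = (9/17)^(1−α) and take logs: α·-0.390539 = (1−α)·-0.635989.
So α/(1−α) = (-0.635989)/(-0.390539) = 1.628490, and α = 1.628490/2.628490 ≈ 0.620.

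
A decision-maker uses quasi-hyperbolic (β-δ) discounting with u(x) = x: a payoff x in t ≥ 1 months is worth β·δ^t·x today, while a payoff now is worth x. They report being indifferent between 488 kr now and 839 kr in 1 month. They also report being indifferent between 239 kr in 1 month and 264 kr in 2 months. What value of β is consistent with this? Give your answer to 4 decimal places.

β ≈ 0.6425

The second indifference involves only future payoffs, so β cancels: β·δ^1·239 = β·δ^2·264, giving δ = 239/264 = 0.90530.
Now use the now-vs-future pair: 488 = β·δ·839 gives β = 488/(0.90530·839) ≈ 0.6425.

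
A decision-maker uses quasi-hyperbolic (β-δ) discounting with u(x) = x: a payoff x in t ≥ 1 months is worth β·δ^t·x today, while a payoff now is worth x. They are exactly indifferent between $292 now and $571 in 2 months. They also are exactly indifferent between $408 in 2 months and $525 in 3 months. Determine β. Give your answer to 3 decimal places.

The second indifference involves only future payoffs, so β cancels: β·δ^2·408 = β·δ^3·525, giving δ = 408/525 = 0.77714.
The first indifference: 292 = β·δ^2·571, so β = 292/(δ^2·571) = 292/(0.60395·571) ≈ 0.847.

β ≈ 0.847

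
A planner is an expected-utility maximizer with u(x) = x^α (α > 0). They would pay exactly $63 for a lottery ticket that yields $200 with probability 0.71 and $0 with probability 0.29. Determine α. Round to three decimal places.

α ≈ 0.296

The lottery's expected utility is 0.71·u(200) + 0.29·u(0) = 0.71·200^α (since u(0) = 0 for α > 0).
Equating: 63^α = 0.71·200^α, i.e. 0.3150^α = 0.71.
α = ln(0.71) / ln(63/200) = -0.342490/-1.155183 ≈ 0.296.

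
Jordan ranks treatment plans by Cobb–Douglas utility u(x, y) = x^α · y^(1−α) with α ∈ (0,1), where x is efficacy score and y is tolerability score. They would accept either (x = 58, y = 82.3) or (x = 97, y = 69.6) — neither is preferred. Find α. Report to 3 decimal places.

α ≈ 0.246

The Cobb–Douglas utilities coincide, so 58^α·82.3^(1−α) = 97^α·69.6^(1−α).
(58/97)^α = (69.6/82.3)^(1−α); take logs: α·ln(58/97) = (1−α)·ln(69.6/82.3), i.e. α·-0.514268 = (1−α)·-0.167607.
So α/(1−α) = (-0.167607)/(-0.514268) = 0.325914, and α = 0.325914/1.325914 ≈ 0.246.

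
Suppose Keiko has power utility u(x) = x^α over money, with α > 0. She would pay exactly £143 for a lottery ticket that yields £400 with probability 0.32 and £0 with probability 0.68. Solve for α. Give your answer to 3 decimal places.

Since u(0) = 0, the lottery's EU is 0.32·400^α.
Indifference: 143^α = 0.32·400^α, so (143/400)^α = 0.32.
Taking logs: α·ln(143/400) = ln(0.32), so α = -1.139434 / -1.028620 ≈ 1.108.

α ≈ 1.108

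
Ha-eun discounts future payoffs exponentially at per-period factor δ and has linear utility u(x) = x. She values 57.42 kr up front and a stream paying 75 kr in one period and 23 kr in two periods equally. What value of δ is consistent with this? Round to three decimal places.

δ ≈ 0.640

The stream is worth 75δ + 23δ² today, so 75δ + 23δ² = 57.42.
Rearranged: 23δ² + 75δ − 57.42 = 0.
The positive root is δ = [−75 + √(75² + 4·23·57.42)] / (2·23) = (−75 + 104.440)/46 ≈ 0.640.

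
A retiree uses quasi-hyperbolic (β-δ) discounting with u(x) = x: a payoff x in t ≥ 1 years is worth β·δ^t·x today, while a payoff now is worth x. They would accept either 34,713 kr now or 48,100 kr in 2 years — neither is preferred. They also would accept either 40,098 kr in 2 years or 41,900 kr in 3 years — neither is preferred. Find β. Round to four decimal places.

Both payoffs in the second observation are in the future, so β drops out: δ^2·40098 = δ^3·41900 ⇒ δ = 40098/41900 = 0.95699.
The first indifference: 34713 = β·δ^2·48100, so β = 34713/(δ^2·48100) = 34713/(0.91584·48100) ≈ 0.7880.

β ≈ 0.7880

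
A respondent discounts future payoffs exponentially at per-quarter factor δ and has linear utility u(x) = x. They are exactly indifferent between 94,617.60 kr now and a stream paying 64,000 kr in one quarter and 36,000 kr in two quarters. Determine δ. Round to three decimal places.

The stream is worth 64000δ + 36000δ² today, so 64000δ + 36000δ² = 94617.60.
That is, 36000δ² + 64000δ − 94617.60 = 0, a quadratic in δ.
The positive root is δ = [−64000 + √(64000² + 4·36000·94617.60)] / (2·36000) = (−64000 + 133120.000)/72000 ≈ 0.960.

δ ≈ 0.960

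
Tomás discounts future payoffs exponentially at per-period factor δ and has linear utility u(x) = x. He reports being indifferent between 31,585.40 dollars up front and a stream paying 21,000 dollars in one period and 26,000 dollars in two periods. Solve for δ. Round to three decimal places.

δ ≈ 0.770

Present value of the stream is 21000·δ + 26000·δ². Indifference gives 21000δ + 26000δ² = 31585.40.
So 26000δ² + 21000δ − 31585.40 = 0.
δ = (−21000 + √(21000² + 4·26000·31585.40)) / (2·26000) = (−21000 + √3725881600.00) / 52000 ≈ 0.770.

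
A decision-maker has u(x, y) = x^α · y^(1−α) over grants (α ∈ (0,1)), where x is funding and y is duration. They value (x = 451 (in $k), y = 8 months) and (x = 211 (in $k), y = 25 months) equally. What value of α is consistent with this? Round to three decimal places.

α ≈ 0.600

Set the two utilities equal: 451^α·8^(1−α) = 211^α·25^(1−α).
(451/211)^α = (25/8)^(1−α); take logs: α·ln(451/211) = (1−α)·ln(25/8), i.e. α·0.759609 = (1−α)·1.139434.
With A = 0.759609 and B = 1.139434: α·A = (1−α)·B, so α = B/(A+B) = 1.139434/1.899043 ≈ 0.600.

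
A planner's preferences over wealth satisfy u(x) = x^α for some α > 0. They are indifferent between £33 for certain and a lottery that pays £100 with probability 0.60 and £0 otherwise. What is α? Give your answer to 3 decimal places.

The lottery's expected utility is 0.60·u(100) + 0.40·u(0) = 0.60·100^α (since u(0) = 0 for α > 0).
Setting u(33) equal to that: 33^α = 0.60·100^α ⇒ (33/100)^α = 0.60.
α = ln(0.60) / ln(33/100) = -0.510826/-1.108663 ≈ 0.461.

α ≈ 0.461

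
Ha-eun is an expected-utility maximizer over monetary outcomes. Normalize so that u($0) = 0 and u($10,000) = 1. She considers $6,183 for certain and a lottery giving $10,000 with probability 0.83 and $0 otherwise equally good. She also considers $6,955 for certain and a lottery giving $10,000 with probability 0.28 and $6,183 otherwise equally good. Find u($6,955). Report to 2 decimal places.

The first gamble pins u($6,183): it must equal 0.83·1 + 0.17·0 = 0.83.
The second indifference gives u($6,955) = 0.28·u($10,000) + 0.72·u($6,183) = 0.28·1.00 + 0.72·0.83 = 0.8776.

0.88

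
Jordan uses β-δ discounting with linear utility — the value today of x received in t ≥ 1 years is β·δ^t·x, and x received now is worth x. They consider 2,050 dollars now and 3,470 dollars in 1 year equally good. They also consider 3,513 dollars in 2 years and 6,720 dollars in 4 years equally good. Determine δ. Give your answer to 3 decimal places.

δ ≈ 0.723

The second indifference involves only future payoffs, so β cancels: β·δ^2·3513 = β·δ^4·6720, giving δ^2 = 3513/6720 = 0.52277, so δ = 0.72303.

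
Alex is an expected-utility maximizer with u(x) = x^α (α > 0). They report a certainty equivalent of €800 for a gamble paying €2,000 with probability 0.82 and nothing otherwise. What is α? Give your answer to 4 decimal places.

α ≈ 0.2166

The lottery's expected utility is 0.82·u(2000) + 0.18·u(0) = 0.82·2000^α (since u(0) = 0 for α > 0).
Setting u(800) equal to that: 800^α = 0.82·2000^α ⇒ (800/2000)^α = 0.82.
Taking logs: α·ln(800/2000) = ln(0.82), so α = -0.1984509 / -0.9162907 ≈ 0.2166.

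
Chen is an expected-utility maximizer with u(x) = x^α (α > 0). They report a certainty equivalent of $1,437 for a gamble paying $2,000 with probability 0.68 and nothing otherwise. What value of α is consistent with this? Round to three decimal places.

EU(lottery) = 0.68·2000^α + 0.32·0 = 0.68·2000^α.
Indifference: 1437^α = 0.68·2000^α, so (1437/2000)^α = 0.68.
α = ln(0.68) / ln(1437/2000) = -0.385662/-0.330590 ≈ 1.167.

α ≈ 1.167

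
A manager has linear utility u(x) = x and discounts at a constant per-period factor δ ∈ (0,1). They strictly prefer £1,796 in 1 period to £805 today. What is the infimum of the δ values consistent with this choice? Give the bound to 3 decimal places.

Under u(x) = x this choice says 805 < δ·1796.
Dividing through by 1796 gives δ > 0.44822.

δ > 0.448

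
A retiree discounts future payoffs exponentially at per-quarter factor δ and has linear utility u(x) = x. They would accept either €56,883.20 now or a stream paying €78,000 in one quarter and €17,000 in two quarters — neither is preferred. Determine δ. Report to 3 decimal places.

δ ≈ 0.640

Equating present values: 56883.20 = 78000δ + 17000δ².
Rearranged: 17000δ² + 78000δ − 56883.20 = 0.
The positive root is δ = [−78000 + √(78000² + 4·17000·56883.20)] / (2·17000) = (−78000 + 99760.000)/34000 ≈ 0.640.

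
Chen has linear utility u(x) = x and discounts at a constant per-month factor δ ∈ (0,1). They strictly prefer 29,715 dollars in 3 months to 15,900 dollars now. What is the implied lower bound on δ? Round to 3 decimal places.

The preference means 15900 < δ^3·29715.
Dividing by 29715: δ^3 > 0.53508. Both sides are positive, so the cube root keeps the direction.
δ > 0.53508^(1/3) = 0.812.

δ > 0.812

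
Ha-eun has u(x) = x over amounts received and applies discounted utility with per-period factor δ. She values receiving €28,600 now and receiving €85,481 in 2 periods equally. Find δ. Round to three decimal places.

Equating discounted utilities: u(28600) = δ^2·u(85481) ⇒ δ^2 = u(28600)/u(85481).
With u(x) = x: δ^2 = 28600/85481 = 0.33458.
Taking the square root: δ = 0.33458^(1/2) ≈ 0.578.

δ ≈ 0.578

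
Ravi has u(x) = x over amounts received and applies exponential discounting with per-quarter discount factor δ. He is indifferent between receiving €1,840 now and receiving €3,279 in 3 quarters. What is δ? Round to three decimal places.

δ ≈ 0.825

Indifference means u(1840) = δ^3 · u(3279), so δ^3 = u(1840)/u(3279).
With u(x) = x: δ^3 = 1840/3279 = 0.56115.
Hence δ = (0.56115)^(1/3) = 0.82482.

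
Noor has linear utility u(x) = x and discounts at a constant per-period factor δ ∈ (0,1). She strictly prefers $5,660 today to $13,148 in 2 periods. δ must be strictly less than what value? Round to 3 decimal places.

δ < 0.656

The preference means 5660 > δ^2·13148.
So δ^2 < 5660/13148 = 0.43048; taking the square root of both positive sides preserves the inequality.
δ < 0.43048^(1/2) = 0.656.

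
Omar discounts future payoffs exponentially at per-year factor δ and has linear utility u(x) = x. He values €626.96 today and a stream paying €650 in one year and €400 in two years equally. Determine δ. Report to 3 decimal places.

δ ≈ 0.680

The stream is worth 650δ + 400δ² today, so 650δ + 400δ² = 626.96.
Rearranged: 400δ² + 650δ − 626.96 = 0.
The positive root is δ = [−650 + √(650² + 4·400·626.96)] / (2·400) = (−650 + 1194.000)/800 ≈ 0.680.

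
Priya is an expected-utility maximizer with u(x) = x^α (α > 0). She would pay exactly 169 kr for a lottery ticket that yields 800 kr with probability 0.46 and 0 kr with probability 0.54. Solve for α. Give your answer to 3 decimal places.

α ≈ 0.499

Since u(0) = 0, the lottery's EU is 0.46·800^α.
Indifference: 169^α = 0.46·800^α, so (169/800)^α = 0.46.
Take logs: α = ln 0.46 / ln(169/800) ≈ 0.49947.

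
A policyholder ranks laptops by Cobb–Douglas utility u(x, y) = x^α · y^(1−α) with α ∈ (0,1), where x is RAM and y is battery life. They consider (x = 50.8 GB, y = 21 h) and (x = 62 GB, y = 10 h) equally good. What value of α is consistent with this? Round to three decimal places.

α ≈ 0.788

Indifference: 50.8^α · 21^(1−α) = 62^α · 10^(1−α).
Rearrange to (50.8/62)^α = (10/21)^(1−α) and take logs: α·-0.199238 = (1−α)·-0.741937.
So α/(1−α) = (-0.741937)/(-0.199238) = 3.723873, and α = 3.723873/4.723873 ≈ 0.788.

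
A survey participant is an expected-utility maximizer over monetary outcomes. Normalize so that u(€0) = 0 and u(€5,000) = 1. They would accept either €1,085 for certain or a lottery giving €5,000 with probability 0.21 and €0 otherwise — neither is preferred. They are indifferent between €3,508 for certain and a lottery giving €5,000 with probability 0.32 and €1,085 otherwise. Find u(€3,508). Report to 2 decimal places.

First, u(€1,085) = 0.21·u(€5,000) + 0.79·u(€0) = 0.21.
Then u(€3,508) = 0.32·u(€5,000) + 0.68·u(€1,085) = 0.32·1.00 + 0.68·0.21 = 0.4628.

0.46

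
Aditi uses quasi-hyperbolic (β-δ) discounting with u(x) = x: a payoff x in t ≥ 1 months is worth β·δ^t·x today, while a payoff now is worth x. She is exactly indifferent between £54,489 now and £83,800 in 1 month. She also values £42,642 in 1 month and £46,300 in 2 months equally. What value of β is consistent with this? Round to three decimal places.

β ≈ 0.706

The second indifference involves only future payoffs, so β cancels: β·δ^1·42642 = β·δ^2·46300, giving δ = 42642/46300 = 0.92099.
Now use the now-vs-future pair: 54489 = β·δ·83800 gives β = 54489/(0.92099·83800) ≈ 0.706.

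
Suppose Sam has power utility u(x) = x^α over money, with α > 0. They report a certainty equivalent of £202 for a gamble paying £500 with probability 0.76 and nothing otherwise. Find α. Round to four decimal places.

α ≈ 0.3028

The lottery's expected utility is 0.76·u(500) + 0.24·u(0) = 0.76·500^α (since u(0) = 0 for α > 0).
Setting u(202) equal to that: 202^α = 0.76·500^α ⇒ (202/500)^α = 0.76.
Taking logs: α·ln(202/500) = ln(0.76), so α = -0.2744368 / -0.9063404 ≈ 0.3028.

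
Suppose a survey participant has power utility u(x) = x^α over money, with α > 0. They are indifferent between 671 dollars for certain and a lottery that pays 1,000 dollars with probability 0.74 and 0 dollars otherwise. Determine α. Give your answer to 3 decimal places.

α ≈ 0.755

Since u(0) = 0, the lottery's EU is 0.74·1000^α.
Setting u(671) equal to that: 671^α = 0.74·1000^α ⇒ (671/1000)^α = 0.74.
Take logs: α = ln 0.74 / ln(671/1000) ≈ 0.75468.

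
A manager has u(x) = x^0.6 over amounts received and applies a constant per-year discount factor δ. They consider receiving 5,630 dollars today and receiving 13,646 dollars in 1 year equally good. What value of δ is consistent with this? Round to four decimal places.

Equating discounted utilities: u(5630) = δ·u(13646) ⇒ δ = u(5630)/u(13646).
Since u(x) = x^0.6, δ = (5630/13646)^0.6 = 0.41258^0.6 = 0.58790.

δ ≈ 0.5879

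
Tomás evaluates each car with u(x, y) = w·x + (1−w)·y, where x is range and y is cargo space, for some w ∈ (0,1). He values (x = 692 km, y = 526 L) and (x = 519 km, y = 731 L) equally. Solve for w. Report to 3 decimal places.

Indifference: w·692 + (1−w)·526 = w·519 + (1−w)·731.
Rearranging, 173·w − 205·(1−w) = 0.
So w/(1−w) = 205/173 = 1.1850, giving w = 205/(173+205) = 0.542.

w = 0.542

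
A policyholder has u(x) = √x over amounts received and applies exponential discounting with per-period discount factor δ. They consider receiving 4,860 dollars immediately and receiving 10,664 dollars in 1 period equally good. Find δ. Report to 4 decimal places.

Indifference means u(4860) = δ · u(10664), so δ = u(4860)/u(10664).
With u(x) = √x: δ = √4860/√10664 = √(4860/10664) = 0.67508.

δ ≈ 0.6751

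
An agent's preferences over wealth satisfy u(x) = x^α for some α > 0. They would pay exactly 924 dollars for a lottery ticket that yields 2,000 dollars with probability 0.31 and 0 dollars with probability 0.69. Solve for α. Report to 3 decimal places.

α ≈ 1.517

The lottery's expected utility is 0.31·u(2000) + 0.69·u(0) = 0.31·2000^α (since u(0) = 0 for α > 0).
Equating: 924^α = 0.31·2000^α, i.e. 0.4620^α = 0.31.
α = ln(0.31) / ln(924/2000) = -1.171183/-0.772190 ≈ 1.517.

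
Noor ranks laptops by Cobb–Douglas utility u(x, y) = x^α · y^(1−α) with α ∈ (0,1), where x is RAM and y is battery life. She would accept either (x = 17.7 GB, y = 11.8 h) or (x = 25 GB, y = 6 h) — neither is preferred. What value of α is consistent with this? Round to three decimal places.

Set the two utilities equal: 17.7^α·11.8^(1−α) = 25^α·6^(1−α).
(17.7/25)^α = (6/11.8)^(1−α); take logs: α·ln(17.7/25) = (1−α)·ln(6/11.8), i.e. α·-0.345311 = (1−α)·-0.676340.
Thus α·(-1.021651) = -0.676340, so α = -0.676340/-1.021651 ≈ 0.662.

α ≈ 0.662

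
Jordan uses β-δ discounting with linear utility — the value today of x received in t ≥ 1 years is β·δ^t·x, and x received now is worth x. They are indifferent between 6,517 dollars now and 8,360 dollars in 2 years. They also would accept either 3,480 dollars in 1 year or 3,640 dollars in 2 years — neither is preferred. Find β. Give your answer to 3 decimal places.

Both payoffs in the second observation are in the future, so β drops out: δ^1·3480 = δ^2·3640 ⇒ δ = 3480/3640 = 0.95604.
Substituting δ into 6517 = β·δ^2·8360: β = 6517/(7641.208) ≈ 0.853.

β ≈ 0.853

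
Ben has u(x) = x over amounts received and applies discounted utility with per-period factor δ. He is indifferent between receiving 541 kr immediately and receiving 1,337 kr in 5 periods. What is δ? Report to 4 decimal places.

Equating discounted utilities: u(541) = δ^5·u(1337) ⇒ δ^5 = u(541)/u(1337).
With u(x) = x: δ^5 = 541/1337 = 0.40464.
Taking the 5th root: δ = 0.40464^(1/5) ≈ 0.8345.

δ ≈ 0.8345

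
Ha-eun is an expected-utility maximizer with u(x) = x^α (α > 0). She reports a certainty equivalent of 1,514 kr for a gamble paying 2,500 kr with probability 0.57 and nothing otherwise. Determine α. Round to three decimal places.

α ≈ 1.121

EU(lottery) = 0.57·2500^α + 0.43·0 = 0.57·2500^α.
Indifference: 1514^α = 0.57·2500^α, so (1514/2500)^α = 0.57.
Taking logs: α·ln(1514/2500) = ln(0.57), so α = -0.562119 / -0.501536 ≈ 1.121.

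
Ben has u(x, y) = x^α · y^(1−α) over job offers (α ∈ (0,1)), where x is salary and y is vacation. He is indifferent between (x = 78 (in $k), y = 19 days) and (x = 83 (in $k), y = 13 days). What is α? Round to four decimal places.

α ≈ 0.8593

The Cobb–Douglas utilities coincide, so 78^α·19^(1−α) = 83^α·13^(1−α).
Taking logs: α·ln 78 + (1−α)·ln 19 = α·ln 83 + (1−α)·ln 13, i.e. α·-0.0621318 = (1−α)·-0.3794896.
So α/(1−α) = (-0.3794896)/(-0.0621318) = 6.1078160, and α = 6.1078160/7.1078160 ≈ 0.8593.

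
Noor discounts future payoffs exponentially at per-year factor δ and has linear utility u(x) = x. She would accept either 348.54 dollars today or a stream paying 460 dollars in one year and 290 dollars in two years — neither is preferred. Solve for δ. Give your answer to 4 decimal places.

δ ≈ 0.5600

The stream is worth 460δ + 290δ² today, so 460δ + 290δ² = 348.54.
Rearranged: 290δ² + 460δ − 348.54 = 0.
The positive root is δ = [−460 + √(460² + 4·290·348.54)] / (2·290) = (−460 + 784.797)/580 ≈ 0.5600.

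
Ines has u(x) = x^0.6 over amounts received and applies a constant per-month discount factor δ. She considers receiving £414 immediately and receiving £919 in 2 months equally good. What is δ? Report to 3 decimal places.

Equating discounted utilities: u(414) = δ^2·u(919) ⇒ δ^2 = u(414)/u(919).
With u(x) = x^0.6: δ^2 = 414^0.6/919^0.6 = (414/919)^0.6 = 0.61974.
So δ = 0.61974^(1/2) ≈ 0.787.

δ ≈ 0.787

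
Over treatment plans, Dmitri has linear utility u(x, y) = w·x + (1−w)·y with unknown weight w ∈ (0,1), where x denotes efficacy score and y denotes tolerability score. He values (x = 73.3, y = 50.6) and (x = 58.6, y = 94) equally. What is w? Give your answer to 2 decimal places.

Equating utilities: w·73.3 + (1−w)·50.6 = w·58.6 + (1−w)·94.
w·(73.3−58.6) = (1−w)·(94−50.6), i.e. w·14.7 = (1−w)·43.4.
So w/(1−w) = 43.4/14.7 = 2.9524, giving w = 43.4/(14.7+43.4) = 0.75.

w = 0.75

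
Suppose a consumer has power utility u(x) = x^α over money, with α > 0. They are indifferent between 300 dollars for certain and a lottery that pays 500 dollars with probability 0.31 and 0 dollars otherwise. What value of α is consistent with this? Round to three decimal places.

Since u(0) = 0, the lottery's EU is 0.31·500^α.
Setting u(300) equal to that: 300^α = 0.31·500^α ⇒ (300/500)^α = 0.31.
Take logs: α = ln 0.31 / ln(300/500) ≈ 2.29273.

α ≈ 2.293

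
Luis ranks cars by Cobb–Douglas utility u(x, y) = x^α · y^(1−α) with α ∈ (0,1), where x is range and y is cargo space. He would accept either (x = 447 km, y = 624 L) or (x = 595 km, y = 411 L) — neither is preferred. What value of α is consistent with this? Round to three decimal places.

α ≈ 0.593

Indifference: 447^α · 624^(1−α) = 595^α · 411^(1−α).
Rearrange to (447/595)^α = (411/624)^(1−α) and take logs: α·-0.286003 = (1−α)·-0.417557.
Thus α·(-0.703560) = -0.417557, so α = -0.417557/-0.703560 ≈ 0.593.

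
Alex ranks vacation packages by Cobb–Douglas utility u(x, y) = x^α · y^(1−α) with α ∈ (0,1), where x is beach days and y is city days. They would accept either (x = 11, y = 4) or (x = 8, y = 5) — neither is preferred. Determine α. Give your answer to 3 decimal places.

α ≈ 0.412

The Cobb–Douglas utilities coincide, so 11^α·4^(1−α) = 8^α·5^(1−α).
Rearrange to (11/8)^α = (5/4)^(1−α) and take logs: α·0.318454 = (1−α)·0.223144.
Thus α·(0.541598) = 0.223144, so α = 0.223144/0.541598 ≈ 0.412.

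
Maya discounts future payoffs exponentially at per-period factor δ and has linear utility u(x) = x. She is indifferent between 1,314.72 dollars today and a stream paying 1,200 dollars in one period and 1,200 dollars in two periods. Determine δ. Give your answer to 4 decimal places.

δ ≈ 0.6600

Present value of the stream is 1200·δ + 1200·δ². Indifference gives 1200δ + 1200δ² = 1314.72.
So 1200δ² + 1200δ − 1314.72 = 0.
The positive root is δ = [−1200 + √(1200² + 4·1200·1314.72)] / (2·1200) = (−1200 + 2784.000)/2400 ≈ 0.6600.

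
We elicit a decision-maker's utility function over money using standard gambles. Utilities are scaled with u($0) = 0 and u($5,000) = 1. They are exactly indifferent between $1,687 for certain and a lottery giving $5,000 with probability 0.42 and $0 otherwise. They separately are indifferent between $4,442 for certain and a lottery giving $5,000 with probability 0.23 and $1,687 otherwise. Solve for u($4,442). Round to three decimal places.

The first gamble pins u($1,687): it must equal 0.42·1 + 0.58·0 = 0.42.
Then u($4,442) = 0.23·u($5,000) + 0.77·u($1,687) = 0.23·1.00 + 0.77·0.42 = 0.5534.

0.553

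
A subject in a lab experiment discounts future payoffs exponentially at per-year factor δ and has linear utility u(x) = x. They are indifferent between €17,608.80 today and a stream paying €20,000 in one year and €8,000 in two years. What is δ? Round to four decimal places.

δ ≈ 0.6900

The stream is worth 20000δ + 8000δ² today, so 20000δ + 8000δ² = 17608.80.
Rearranged: 8000δ² + 20000δ − 17608.80 = 0.
δ = (−20000 + √(20000² + 4·8000·17608.80)) / (2·8000) = (−20000 + √963481600.00) / 16000 ≈ 0.6900.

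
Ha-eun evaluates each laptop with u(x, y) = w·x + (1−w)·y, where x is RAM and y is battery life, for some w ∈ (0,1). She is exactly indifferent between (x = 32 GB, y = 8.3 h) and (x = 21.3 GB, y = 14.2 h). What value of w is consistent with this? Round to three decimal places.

Equating utilities: w·32 + (1−w)·8.3 = w·21.3 + (1−w)·14.2.
Collecting terms: w·10.7 = (1−w)·5.9.
The marginal rate of substitution is 5.9/10.7, so w = 5.9/(10.7+5.9) = 0.355.

w = 0.355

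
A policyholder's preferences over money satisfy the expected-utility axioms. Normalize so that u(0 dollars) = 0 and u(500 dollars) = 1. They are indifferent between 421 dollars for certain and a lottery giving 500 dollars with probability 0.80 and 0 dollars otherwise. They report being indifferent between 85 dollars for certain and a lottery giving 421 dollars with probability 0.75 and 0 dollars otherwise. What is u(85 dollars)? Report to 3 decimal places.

The first gamble pins u(421 dollars): it must equal 0.80·1 + 0.20·0 = 0.80.
Then u(85 dollars) = 0.75·u(421 dollars) + 0.25·u(0 dollars) = 0.75·0.80 + 0.25·0.00 = 0.6000.

0.600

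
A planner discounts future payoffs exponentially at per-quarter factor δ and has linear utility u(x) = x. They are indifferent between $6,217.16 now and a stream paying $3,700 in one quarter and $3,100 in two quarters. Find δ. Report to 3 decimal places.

δ ≈ 0.940

The stream is worth 3700δ + 3100δ² today, so 3700δ + 3100δ² = 6217.16.
That is, 3100δ² + 3700δ − 6217.16 = 0, a quadratic in δ.
δ = (−3700 + √(3700² + 4·3100·6217.16)) / (2·3100) = (−3700 + √90782784.00) / 6200 ≈ 0.940.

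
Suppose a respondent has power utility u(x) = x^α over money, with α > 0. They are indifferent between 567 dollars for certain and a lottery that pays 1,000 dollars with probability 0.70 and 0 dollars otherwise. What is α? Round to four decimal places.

α ≈ 0.6286

EU(lottery) = 0.70·1000^α + 0.30·0 = 0.70·1000^α.
Setting u(567) equal to that: 567^α = 0.70·1000^α ⇒ (567/1000)^α = 0.70.
Taking logs: α·ln(567/1000) = ln(0.70), so α = -0.3566749 / -0.5673960 ≈ 0.6286.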